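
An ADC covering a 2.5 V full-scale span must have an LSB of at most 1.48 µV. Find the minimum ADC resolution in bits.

21 bits

Number of steps required ≥ 2.5 V / 1.48 µV = 1689189.19.
Need 2^N ≥ 1689189.19; 2^20 = 1048576, 2^21 = 2097152.
Minimum N = 21.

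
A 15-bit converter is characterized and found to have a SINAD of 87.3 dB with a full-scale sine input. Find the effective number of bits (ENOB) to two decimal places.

ENOB = (SINAD − 1.76) / 6.02 = (87.3 − 1.76)/6.02 = 14.209.

14.21 bits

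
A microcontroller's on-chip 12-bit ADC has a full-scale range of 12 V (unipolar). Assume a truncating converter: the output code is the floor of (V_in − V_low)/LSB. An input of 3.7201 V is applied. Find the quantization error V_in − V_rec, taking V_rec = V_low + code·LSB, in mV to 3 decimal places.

2.327 mV

One LSB is 12 V / 4096 = 2.930 mV.
(3.7201 − 0)/0.00292969 = 1269.7941; ⌊·⌋ gives code 1269.
Code 1269 maps back to 0 + 1269×0.00292969 V = 3.7177734 V.
Error = 3.7201 − 3.7177734 = 0.00232656 V = 2.327 mV.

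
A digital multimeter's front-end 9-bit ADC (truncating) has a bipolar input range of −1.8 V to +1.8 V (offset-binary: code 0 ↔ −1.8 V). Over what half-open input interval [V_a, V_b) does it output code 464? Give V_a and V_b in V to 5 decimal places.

LSB = 3.6/2^9 = 7.031 mV.
V_a = V_low + 464·LSB = 1.4625 V; V_b = V_low + 465·LSB = 1.46953 V.

[1.46250 V, 1.46953 V)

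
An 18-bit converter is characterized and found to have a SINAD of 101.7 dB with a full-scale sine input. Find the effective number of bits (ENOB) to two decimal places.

ENOB = (SINAD − 1.76) / 6.02 = (101.7 − 1.76)/6.02 = 16.601.

16.60 bits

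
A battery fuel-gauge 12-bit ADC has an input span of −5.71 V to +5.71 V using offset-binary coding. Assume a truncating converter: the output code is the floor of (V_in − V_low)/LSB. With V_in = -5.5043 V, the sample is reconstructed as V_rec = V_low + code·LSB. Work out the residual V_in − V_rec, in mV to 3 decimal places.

2.170 mV

One LSB is 11.42 V / 4096 = 2.788 mV.
Scaled input = 73.7782 LSBs, so code = 73.
V_rec = (−5.71) + 73·0.00278809 = -5.5064697 V.
Error = -5.5043 − (−5.5064697) = 0.00216973 V = 2.170 mV.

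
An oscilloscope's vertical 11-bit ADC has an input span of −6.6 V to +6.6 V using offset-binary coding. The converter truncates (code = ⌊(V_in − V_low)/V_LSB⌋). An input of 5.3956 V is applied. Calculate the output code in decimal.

code 1861

Full-scale span = 13.2 V; LSB = 13.2/2^11 = 6.445 mV.
(5.3956 − (−6.6)) / 0.00644531 = 1861.136 LSBs.
So the output code is 1861.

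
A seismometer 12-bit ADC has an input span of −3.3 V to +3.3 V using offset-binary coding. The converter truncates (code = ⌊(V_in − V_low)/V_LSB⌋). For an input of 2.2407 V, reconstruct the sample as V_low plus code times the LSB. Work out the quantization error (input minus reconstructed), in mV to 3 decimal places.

One LSB is 6.6 V / 4096 = 1.611 mV.
(V_in − V_low)/LSB = (2.2407 − (−3.3))/0.00161133 = 3438.5920 → code 3438 (floor).
Reconstructed: 2.2397461 V.
Difference: 0.000953906 V → 0.954 mV.

0.954 mV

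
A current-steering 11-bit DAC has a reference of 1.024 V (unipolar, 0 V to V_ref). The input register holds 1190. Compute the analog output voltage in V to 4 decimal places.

LSB = 1.024 V / 2^11 = 0.500 mV.
V_out = 0 + 1190 × 0.0005 V = 0.595 V.

0.5950 V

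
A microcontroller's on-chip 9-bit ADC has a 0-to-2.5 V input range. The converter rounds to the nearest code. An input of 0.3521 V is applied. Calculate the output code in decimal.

With 512 levels over 2.5 V, one step is 4.883 mV.
(0.3521 − 0) / 0.00488281 = 72.110 LSBs.
Round → code 72.

code 72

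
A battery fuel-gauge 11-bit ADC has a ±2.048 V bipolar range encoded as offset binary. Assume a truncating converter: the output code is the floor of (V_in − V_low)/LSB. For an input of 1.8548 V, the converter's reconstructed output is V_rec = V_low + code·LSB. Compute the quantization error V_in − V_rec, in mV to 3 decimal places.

Step size: 4.096 V ÷ 2^11 = 2.000 mV.
(1.8548 − (−2.048))/0.002 = 1951.4000; ⌊·⌋ gives code 1951.
Code 1951 maps back to (−2.048) + 1951×0.002 V = 1.854 V.
Difference: 0.0008 V → 0.800 mV.

0.800 mV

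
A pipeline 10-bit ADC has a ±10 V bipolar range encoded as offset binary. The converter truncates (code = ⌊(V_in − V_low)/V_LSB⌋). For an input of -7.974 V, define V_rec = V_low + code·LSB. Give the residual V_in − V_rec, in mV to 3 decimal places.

One LSB is 20 V / 1024 = 19.531 mV.
(-7.974 − (−10))/0.0195312 = 103.7312; ⌊·⌋ gives code 103.
Reconstructed: -7.9882812 V.
V_in − V_rec = 0.0142813 V = 14.281 mV.

14.281 mV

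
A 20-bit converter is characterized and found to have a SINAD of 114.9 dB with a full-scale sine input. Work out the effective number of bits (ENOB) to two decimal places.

18.79 bits

ENOB = (SINAD − 1.76) / 6.02 = (114.9 − 1.76)/6.02 = 18.794.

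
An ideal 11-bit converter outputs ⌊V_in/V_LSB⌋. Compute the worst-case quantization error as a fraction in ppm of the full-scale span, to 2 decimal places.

488.28 ppm

Truncating → worst-case error = 1 LSB = V_FS/2^11, so 1e+06/2048 = 488.281 ppm of full scale.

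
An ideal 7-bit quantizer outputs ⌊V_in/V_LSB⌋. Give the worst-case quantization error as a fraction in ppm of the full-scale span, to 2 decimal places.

7812.50 ppm

Truncating → worst-case error = 1 LSB = V_FS/2^7, so 1e+06/128 = 7812.5 ppm of full scale.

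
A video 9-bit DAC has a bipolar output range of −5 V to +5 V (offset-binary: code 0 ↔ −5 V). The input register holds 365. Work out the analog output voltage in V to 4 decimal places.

LSB = 10 V / 2^9 = 19.531 mV.
V_out = (−5) + 365 × 0.0195312 V = 2.12891 V.

2.1289 V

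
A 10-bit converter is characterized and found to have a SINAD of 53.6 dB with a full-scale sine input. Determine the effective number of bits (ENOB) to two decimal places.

ENOB = (SINAD − 1.76) / 6.02 = (53.6 − 1.76)/6.02 = 8.611.

8.61 bits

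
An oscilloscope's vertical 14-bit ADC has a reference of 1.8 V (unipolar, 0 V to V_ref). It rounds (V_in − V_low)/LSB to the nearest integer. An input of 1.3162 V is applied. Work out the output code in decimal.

LSB = 1.8 V / 16384 = 109.86 µV.
(1.3162 − 0) / 0.000109863 = 11980.345 LSBs.
Round → code 11980.

code 11980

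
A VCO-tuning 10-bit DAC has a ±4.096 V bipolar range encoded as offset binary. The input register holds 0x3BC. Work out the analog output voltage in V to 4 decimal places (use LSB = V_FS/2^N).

3.5520 V

LSB = 8.192 V / 2^10 = 8.000 mV.
Code 0x3BC = 956 decimal.
V_out = (−4.096) + 956 × 0.008 V = 3.552 V.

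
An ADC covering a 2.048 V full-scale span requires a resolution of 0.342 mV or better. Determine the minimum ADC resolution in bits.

Number of steps required ≥ 2.048 V / 0.342 mV = 5988.30.
Need 2^N ≥ 5988.30; 2^12 = 4096, 2^13 = 8192.
Minimum N = 13.

13 bits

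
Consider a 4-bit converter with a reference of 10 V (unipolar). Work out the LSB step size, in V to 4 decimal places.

0.6250 V

Full-scale span = 10 V.
LSB = 10 / 2^4 = 10 / 16 = 0.625 V = 0.6250 V.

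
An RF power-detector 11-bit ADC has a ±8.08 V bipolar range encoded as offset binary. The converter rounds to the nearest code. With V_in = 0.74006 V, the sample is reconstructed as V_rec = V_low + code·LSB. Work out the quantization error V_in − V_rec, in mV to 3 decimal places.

One LSB is 16.16 V / 2048 = 7.891 mV.
Scaled input = 1117.7898 LSBs, so code = 1118.
Reconstructed: 0.74171875 V.
Difference: -0.00165875 V → -1.659 mV.

-1.659 mV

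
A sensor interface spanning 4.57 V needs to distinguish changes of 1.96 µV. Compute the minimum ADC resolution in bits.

Number of steps required ≥ 4.57 V / 1.96 µV = 2331632.65.
Need 2^N ≥ 2331632.65; 2^21 = 2097152, 2^22 = 4194304.
Minimum N = 22.

22 bits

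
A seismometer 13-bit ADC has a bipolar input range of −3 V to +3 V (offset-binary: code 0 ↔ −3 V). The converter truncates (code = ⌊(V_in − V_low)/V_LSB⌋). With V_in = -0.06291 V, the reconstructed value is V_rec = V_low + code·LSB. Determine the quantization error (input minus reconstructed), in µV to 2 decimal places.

78.28 µV

LSB = 6/2^13 = 0.732 mV.
(V_in − V_low)/LSB = (-0.06291 − (−3))/0.000732422 = 4010.1069 → code 4010 (floor).
Code 4010 maps back to (−3) + 4010×0.000732422 V = -0.062988281 V.
Error = -0.06291 − (−0.062988281) = 7.82812e-05 V = 78.28 µV.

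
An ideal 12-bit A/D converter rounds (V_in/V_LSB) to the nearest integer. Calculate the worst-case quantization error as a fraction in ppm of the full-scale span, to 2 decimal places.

Rounding → worst-case error = ½ LSB = V_FS/2^13, so 1e+06/8192 = 122.07 ppm of full scale.

122.07 ppm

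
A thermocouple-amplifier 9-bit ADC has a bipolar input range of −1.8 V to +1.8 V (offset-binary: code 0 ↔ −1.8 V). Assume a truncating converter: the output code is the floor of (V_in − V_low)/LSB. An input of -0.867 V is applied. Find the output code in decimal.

code 132

LSB = 3.6 V / 512 = 7.031 mV.
(V_in − V_low)/LSB = (-0.867 − (−1.8)) / 0.00703125 = 132.693.
So the output code is 132.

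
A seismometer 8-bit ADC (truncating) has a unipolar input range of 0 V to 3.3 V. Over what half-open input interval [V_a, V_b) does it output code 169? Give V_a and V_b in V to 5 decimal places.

LSB = 3.3/2^8 = 12.891 mV.
V_a = V_low + 169·LSB = 2.17852 V; V_b = V_low + 170·LSB = 2.19141 V.

[2.17852 V, 2.19141 V)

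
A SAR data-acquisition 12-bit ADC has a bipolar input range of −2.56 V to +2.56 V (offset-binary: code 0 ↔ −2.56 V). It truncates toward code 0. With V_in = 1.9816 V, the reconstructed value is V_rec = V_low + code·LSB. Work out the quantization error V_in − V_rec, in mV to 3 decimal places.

One LSB is 5.12 V / 4096 = 1.250 mV.
(1.9816 − (−2.56))/0.00125 = 3633.2800; ⌊·⌋ gives code 3633.
Code 3633 maps back to (−2.56) + 3633×0.00125 V = 1.98125 V.
V_in − V_rec = 0.00035 V = 0.350 mV.

0.350 mV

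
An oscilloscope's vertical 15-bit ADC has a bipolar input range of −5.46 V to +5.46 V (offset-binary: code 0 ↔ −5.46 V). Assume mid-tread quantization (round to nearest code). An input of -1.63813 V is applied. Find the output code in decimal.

With 32768 levels over 10.92 V, one step is 333.25 µV.
(-1.63813 − (−5.46)) / 0.000333252 = 11468.410 LSBs.
Round → code 11468.

code 11468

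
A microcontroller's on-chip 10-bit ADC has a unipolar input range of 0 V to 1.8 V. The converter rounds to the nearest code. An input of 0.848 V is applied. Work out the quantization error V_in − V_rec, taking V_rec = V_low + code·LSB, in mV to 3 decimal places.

LSB = 1.8/2^10 = 1.758 mV.
(V_in − V_low)/LSB = (0.848 − 0)/0.00175781 = 482.4178 → code 482 (round).
Code 482 maps back to 0 + 482×0.00175781 V = 0.84726563 V.
V_in − V_rec = 0.000734375 V = 0.734 mV.

0.734 mV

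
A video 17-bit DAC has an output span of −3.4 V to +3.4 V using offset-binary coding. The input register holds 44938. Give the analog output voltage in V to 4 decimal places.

LSB = 6.8 V / 2^17 = 51.88 µV.
V_out = (−3.4) + 44938 × 5.18799e-05 V = -1.06862 V.

-1.0686 V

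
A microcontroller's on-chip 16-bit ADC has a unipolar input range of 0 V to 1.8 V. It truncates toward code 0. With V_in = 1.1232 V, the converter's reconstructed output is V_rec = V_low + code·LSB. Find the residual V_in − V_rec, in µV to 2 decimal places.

12.74 µV

LSB = 1.8/2^16 = 27.47 µV.
(1.1232 − 0)/2.74658e-05 = 40894.4640; ⌊·⌋ gives code 40894.
Code 40894 maps back to 0 + 40894×2.74658e-05 V = 1.1231873 V.
V_in − V_rec = 1.27441e-05 V = 12.74 µV.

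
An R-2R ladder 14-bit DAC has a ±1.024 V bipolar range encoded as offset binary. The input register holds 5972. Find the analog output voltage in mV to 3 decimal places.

LSB = 2.048 V / 2^14 = 125.00 µV.
V_out = (−1.024) + 5972 × 0.000125 V = -0.2775 V.
= -277.500 mV.

-277.500 mV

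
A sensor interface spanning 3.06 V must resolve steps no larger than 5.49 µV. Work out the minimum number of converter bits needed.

20 bits

Number of steps required ≥ 3.06 V / 5.49 µV = 557377.05.
Need 2^N ≥ 557377.05; 2^19 = 524288, 2^20 = 1048576.
Minimum N = 20.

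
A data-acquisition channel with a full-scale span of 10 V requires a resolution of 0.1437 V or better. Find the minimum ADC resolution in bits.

7 bits

Number of steps required ≥ 10 V / 0.1437 V = 69.59.
Need 2^N ≥ 69.59; 2^6 = 64, 2^7 = 128.
Minimum N = 7.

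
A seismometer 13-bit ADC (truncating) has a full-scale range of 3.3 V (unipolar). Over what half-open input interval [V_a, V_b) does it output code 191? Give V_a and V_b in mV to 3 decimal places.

[76.941 mV, 77.344 mV)

LSB = 3.3/2^13 = 402.83 µV.
V_a = V_low + 191·LSB = 0.0769409 V; V_b = V_low + 192·LSB = 0.0773438 V.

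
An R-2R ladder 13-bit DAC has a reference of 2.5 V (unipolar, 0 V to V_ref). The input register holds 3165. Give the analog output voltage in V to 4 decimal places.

LSB = 2.5 V / 2^13 = 305.18 µV.
V_out = 0 + 3165 × 0.000305176 V = 0.965881 V.

0.9659 V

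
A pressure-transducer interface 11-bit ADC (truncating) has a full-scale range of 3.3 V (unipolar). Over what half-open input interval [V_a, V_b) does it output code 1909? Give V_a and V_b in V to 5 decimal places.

LSB = 3.3/2^11 = 1.611 mV.
V_a = V_low + 1909·LSB = 3.07603 V; V_b = V_low + 1910·LSB = 3.07764 V.

[3.07603 V, 3.07764 V)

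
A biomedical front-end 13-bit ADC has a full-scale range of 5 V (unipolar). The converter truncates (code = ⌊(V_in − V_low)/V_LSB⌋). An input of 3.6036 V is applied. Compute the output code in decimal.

code 5904

With 8192 levels over 5 V, one step is 0.610 mV.
(V_in − V_low)/LSB = (3.6036 − 0) / 0.000610352 = 5904.138.
Floor → code 5904.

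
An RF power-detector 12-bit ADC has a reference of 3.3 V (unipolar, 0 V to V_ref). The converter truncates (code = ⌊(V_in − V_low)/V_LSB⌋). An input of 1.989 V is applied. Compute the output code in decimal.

Full-scale span = 3.3 V; LSB = 3.3/2^12 = 0.806 mV.
(V_in − V_low)/LSB = (1.989 − 0) / 0.000805664 = 2468.771.
So the output code is 2468.

code 2468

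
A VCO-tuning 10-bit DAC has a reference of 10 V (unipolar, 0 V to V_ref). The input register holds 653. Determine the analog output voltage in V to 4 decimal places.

6.3770 V

LSB = 10 V / 2^10 = 9.766 mV.
V_out = 0 + 653 × 0.00976562 V = 6.37695 V.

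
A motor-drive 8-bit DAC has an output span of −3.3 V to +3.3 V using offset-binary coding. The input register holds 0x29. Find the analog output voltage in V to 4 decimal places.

-2.2430 V

LSB = 6.6 V / 2^8 = 25.781 mV.
Code 0x29 = 41 decimal.
V_out = (−3.3) + 41 × 0.0257812 V = -2.24297 V.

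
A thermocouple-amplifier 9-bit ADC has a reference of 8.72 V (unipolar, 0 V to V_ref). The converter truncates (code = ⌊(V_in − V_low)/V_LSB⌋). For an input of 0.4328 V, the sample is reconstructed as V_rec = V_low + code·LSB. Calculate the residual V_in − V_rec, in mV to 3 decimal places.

7.019 mV

One LSB is 8.72 V / 512 = 17.031 mV.
(V_in − V_low)/LSB = (0.4328 − 0)/0.0170313 = 25.4121 → code 25 (floor).
V_rec = 0 + 25·0.0170313 = 0.42578125 V.
Difference: 0.00701875 V → 7.019 mV.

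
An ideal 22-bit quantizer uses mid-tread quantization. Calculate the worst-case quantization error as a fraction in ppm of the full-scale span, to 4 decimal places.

0.1192 ppm

Rounding → worst-case error = ½ LSB = V_FS/2^23, so 1e+06/8388608 = 0.119209 ppm of full scale.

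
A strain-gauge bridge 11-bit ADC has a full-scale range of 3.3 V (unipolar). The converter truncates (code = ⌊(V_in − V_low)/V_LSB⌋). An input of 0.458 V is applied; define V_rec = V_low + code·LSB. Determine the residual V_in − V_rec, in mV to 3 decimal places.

0.383 mV

One LSB is 3.3 V / 2048 = 1.611 mV.
Scaled input = 284.2376 LSBs, so code = 284.
Reconstructed: 0.45761719 V.
V_in − V_rec = 0.000382813 V = 0.383 mV.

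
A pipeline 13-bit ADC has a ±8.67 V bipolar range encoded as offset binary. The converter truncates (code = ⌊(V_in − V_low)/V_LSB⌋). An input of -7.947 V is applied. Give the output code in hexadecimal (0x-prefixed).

code 0x155 (decimal 341)

LSB = 17.34 V / 8192 = 2.117 mV.
Input sits at 341.570 steps above V_low.
So the output code is 341.
In hexadecimal (0x-prefixed): 0x155.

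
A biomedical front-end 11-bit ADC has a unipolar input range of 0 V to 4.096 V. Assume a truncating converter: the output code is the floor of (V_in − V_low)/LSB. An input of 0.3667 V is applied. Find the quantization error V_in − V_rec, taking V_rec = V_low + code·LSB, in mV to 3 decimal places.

Step size: 4.096 V ÷ 2^11 = 2.000 mV.
(0.3667 − 0)/0.002 = 183.3500; ⌊·⌋ gives code 183.
V_rec = 0 + 183·0.002 = 0.366 V.
Error = 0.3667 − 0.366 = 0.0007 V = 0.700 mV.

0.700 mV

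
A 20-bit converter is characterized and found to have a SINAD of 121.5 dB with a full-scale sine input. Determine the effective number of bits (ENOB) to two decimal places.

ENOB = (SINAD − 1.76) / 6.02 = (121.5 − 1.76)/6.02 = 19.890.

19.89 bits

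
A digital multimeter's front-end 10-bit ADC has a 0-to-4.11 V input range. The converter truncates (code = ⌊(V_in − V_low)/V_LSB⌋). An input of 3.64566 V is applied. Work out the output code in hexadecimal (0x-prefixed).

code 0x38C (decimal 908)

LSB = 4.11 V / 1024 = 4.014 mV.
(3.64566 − 0) / 0.00401367 = 908.310 LSBs.
Floor → code 908.
In hexadecimal (0x-prefixed): 0x38C.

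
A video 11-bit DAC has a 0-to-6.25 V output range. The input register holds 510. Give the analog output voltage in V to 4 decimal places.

1.5564 V

LSB = 6.25 V / 2^11 = 3.052 mV.
V_out = 0 + 510 × 0.00305176 V = 1.5564 V.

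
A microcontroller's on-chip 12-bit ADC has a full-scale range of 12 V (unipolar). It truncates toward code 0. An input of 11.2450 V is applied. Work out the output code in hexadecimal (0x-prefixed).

code 0xEFE (decimal 3838)

With 4096 levels over 12 V, one step is 2.930 mV.
(11.2450 − 0) / 0.00292969 = 3838.293 LSBs.
⌊·⌋(3838.293) = 3838.
In hexadecimal (0x-prefixed): 0xEFE.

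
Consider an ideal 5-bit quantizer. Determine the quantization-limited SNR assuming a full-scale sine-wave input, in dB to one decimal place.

31.9 dB

SNR ≈ 6.02·N + 1.76 dB = 6.02·5 + 1.76 = 31.86 dB.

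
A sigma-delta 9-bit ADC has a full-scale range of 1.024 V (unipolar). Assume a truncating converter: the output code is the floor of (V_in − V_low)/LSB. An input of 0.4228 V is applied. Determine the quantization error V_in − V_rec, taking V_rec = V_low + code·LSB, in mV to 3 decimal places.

0.800 mV

LSB = 1.024/2^9 = 2.000 mV.
(0.4228 − 0)/0.002 = 211.4000; ⌊·⌋ gives code 211.
V_rec = 0 + 211·0.002 = 0.422 V.
V_in − V_rec = 0.0008 V = 0.800 mV.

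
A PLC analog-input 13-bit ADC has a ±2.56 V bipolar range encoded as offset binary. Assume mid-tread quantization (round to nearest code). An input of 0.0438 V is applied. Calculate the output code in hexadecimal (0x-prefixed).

LSB = 5.12 V / 8192 = 0.625 mV.
Input sits at 4166.080 steps above V_low.
Round → code 4166.
In hexadecimal (0x-prefixed): 0x1046.

code 0x1046 (decimal 4166)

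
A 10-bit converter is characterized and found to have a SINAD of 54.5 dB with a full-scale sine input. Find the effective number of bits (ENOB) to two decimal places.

ENOB = (SINAD − 1.76) / 6.02 = (54.5 − 1.76)/6.02 = 8.761.

8.76 bits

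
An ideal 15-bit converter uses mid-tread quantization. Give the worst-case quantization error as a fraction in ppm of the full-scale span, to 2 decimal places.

Rounding → worst-case error = ½ LSB = V_FS/2^16, so 1e+06/65536 = 15.2588 ppm of full scale.

15.26 ppm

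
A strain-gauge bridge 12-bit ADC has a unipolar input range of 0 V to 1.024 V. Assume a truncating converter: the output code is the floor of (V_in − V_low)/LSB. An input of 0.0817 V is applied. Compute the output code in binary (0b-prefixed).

LSB = 1.024 V / 4096 = 250.00 µV.
(V_in − V_low)/LSB = (0.0817 − 0) / 0.00025 = 326.800.
⌊·⌋(326.800) = 326.
In binary (0b-prefixed): 0b101000110.

code 0b101000110 (decimal 326)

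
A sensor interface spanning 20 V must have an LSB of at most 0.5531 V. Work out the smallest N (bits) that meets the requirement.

Number of steps required ≥ 20 V / 0.5531 V = 36.16.
Need 2^N ≥ 36.16; 2^5 = 32, 2^6 = 64.
Minimum N = 6.

6 bits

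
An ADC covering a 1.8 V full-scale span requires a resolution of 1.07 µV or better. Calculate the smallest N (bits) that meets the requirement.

21 bits

Number of steps required ≥ 1.8 V / 1.07 µV = 1682242.99.
Need 2^N ≥ 1682242.99; 2^20 = 1048576, 2^21 = 2097152.
Minimum N = 21.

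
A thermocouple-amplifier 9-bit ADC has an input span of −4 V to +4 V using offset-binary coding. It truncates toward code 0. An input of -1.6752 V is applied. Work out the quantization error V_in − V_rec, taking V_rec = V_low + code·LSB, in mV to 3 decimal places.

12.300 mV

LSB = 8/2^9 = 15.625 mV.
(-1.6752 − (−4))/0.015625 = 148.7872; ⌊·⌋ gives code 148.
V_rec = (−4) + 148·0.015625 = -1.6875 V.
Error = -1.6752 − (−1.6875) = 0.0123 V = 12.300 mV.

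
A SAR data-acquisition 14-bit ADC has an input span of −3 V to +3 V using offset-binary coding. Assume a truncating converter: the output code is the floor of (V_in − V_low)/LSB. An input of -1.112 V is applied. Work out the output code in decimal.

With 16384 levels over 6 V, one step is 366.21 µV.
Input sits at 5155.499 steps above V_low.
⌊·⌋(5155.499) = 5155.

code 5155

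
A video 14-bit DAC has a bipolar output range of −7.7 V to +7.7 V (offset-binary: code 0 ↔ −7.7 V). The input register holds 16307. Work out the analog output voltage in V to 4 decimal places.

7.6276 V

LSB = 15.4 V / 2^14 = 0.940 mV.
V_out = (−7.7) + 16307 × 0.000939941 V = 7.62762 V.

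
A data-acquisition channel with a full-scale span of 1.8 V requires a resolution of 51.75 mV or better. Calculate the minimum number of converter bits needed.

Number of steps required ≥ 1.8 V / 51.75 mV = 34.78.
Need 2^N ≥ 34.78; 2^5 = 32, 2^6 = 64.
Minimum N = 6.

6 bits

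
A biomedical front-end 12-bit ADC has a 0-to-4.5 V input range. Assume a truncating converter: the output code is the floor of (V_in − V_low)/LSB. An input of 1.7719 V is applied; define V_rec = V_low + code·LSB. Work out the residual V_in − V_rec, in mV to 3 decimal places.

0.904 mV

One LSB is 4.5 V / 4096 = 1.099 mV.
(V_in − V_low)/LSB = (1.7719 − 0)/0.00109863 = 1612.8228 → code 1612 (floor).
Code 1612 maps back to 0 + 1612×0.00109863 V = 1.7709961 V.
Difference: 0.000903906 V → 0.904 mV.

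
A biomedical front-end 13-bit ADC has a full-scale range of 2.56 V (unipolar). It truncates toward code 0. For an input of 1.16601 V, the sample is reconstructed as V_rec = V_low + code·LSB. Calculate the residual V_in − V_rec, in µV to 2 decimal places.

Step size: 2.56 V ÷ 2^13 = 312.50 µV.
(1.16601 − 0)/0.0003125 = 3731.2320; ⌊·⌋ gives code 3731.
Code 3731 maps back to 0 + 3731×0.0003125 V = 1.1659375 V.
Difference: 7.25e-05 V → 72.50 µV.

72.50 µV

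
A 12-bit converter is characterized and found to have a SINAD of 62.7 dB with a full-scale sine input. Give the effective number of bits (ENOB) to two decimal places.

10.12 bits

ENOB = (SINAD − 1.76) / 6.02 = (62.7 − 1.76)/6.02 = 10.123.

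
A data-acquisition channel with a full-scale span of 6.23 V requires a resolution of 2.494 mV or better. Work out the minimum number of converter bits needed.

12 bits

Number of steps required ≥ 6.23 V / 2.494 mV = 2498.00.
Need 2^N ≥ 2498.00; 2^11 = 2048, 2^12 = 4096.
Minimum N = 12.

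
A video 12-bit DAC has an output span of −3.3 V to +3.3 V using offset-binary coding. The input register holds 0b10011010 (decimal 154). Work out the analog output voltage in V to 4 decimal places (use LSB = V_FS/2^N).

LSB = 6.6 V / 2^12 = 1.611 mV.
Code 0b10011010 = 154 decimal.
V_out = (−3.3) + 154 × 0.00161133 V = -3.05186 V.

-3.0519 V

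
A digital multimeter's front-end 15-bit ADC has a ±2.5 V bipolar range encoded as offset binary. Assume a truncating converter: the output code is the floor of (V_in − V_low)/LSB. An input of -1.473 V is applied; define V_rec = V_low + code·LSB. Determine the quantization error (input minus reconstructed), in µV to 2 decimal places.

83.50 µV

One LSB is 5 V / 32768 = 152.59 µV.
(V_in − V_low)/LSB = (-1.473 − (−2.5))/0.000152588 = 6730.5472 → code 6730 (floor).
Reconstructed: -1.4730835 V.
V_in − V_rec = 8.34961e-05 V = 83.50 µV.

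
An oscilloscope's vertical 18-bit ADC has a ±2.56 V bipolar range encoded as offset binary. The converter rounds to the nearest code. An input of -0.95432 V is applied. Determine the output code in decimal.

With 262144 levels over 5.12 V, one step is 19.53 µV.
Input sits at 82210.816 steps above V_low.
Round → code 82211.

code 82211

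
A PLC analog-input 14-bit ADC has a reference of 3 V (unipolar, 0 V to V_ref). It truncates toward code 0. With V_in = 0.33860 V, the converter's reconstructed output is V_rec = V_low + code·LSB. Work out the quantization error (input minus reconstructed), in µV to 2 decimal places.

37.99 µV

One LSB is 3 V / 16384 = 183.11 µV.
(V_in − V_low)/LSB = (0.33860 − 0)/0.000183105 = 1849.2075 → code 1849 (floor).
Code 1849 maps back to 0 + 1849×0.000183105 V = 0.33856201 V.
Error = 0.33860 − 0.33856201 = 3.79883e-05 V = 37.99 µV.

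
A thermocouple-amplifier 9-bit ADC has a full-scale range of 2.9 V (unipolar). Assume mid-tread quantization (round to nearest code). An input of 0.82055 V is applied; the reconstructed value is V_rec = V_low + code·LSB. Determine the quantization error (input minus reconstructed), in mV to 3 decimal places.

One LSB is 2.9 V / 512 = 5.664 mV.
(V_in − V_low)/LSB = (0.82055 − 0)/0.00566406 = 144.8695 → code 145 (round).
V_rec = 0 + 145·0.00566406 = 0.82128906 V.
Error = 0.82055 − 0.82128906 = -0.000739063 V = -0.739 mV.

-0.739 mV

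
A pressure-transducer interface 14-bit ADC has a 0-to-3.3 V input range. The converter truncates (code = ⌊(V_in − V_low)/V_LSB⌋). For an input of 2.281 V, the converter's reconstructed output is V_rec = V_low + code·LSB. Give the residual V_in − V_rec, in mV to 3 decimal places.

Step size: 3.3 V ÷ 2^14 = 201.42 µV.
(2.281 − 0)/0.000201416 = 11324.8194; ⌊·⌋ gives code 11324.
Code 11324 maps back to 0 + 11324×0.000201416 V = 2.280835 V.
Difference: 0.000165039 V → 0.165 mV.

0.165 mV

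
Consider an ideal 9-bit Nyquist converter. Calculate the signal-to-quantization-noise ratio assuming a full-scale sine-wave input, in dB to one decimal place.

55.9 dB

SNR ≈ 6.02·N + 1.76 dB = 6.02·9 + 1.76 = 55.94 dB.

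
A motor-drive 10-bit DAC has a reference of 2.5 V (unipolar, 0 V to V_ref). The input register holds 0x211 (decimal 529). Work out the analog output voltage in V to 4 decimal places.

LSB = 2.5 V / 2^10 = 2.441 mV.
Code 0x211 = 529 decimal.
V_out = 0 + 529 × 0.00244141 V = 1.2915 V.

1.2915 V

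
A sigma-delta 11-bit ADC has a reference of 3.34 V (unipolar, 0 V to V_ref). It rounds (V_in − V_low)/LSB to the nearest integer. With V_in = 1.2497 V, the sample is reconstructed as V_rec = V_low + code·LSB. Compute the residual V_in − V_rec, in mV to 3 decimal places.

0.462 mV

One LSB is 3.34 V / 2048 = 1.631 mV.
Scaled input = 766.2831 LSBs, so code = 766.
Reconstructed: 1.2492383 V.
Error = 1.2497 − 1.2492383 = 0.000461719 V = 0.462 mV.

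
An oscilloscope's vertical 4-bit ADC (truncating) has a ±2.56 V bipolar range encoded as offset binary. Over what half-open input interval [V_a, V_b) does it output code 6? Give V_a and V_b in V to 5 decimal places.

LSB = 5.12/2^4 = 320.000 mV.
V_a = V_low + 6·LSB = -0.64 V; V_b = V_low + 7·LSB = -0.32 V.

[-0.64000 V, -0.32000 V)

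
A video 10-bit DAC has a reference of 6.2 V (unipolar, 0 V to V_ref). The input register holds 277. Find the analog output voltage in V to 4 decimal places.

1.6771 V

LSB = 6.2 V / 2^10 = 6.055 mV.
V_out = 0 + 277 × 0.00605469 V = 1.67715 V.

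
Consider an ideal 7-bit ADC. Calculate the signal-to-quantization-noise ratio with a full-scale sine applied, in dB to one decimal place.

43.9 dB

SNR ≈ 6.02·N + 1.76 dB = 6.02·7 + 1.76 = 43.90 dB.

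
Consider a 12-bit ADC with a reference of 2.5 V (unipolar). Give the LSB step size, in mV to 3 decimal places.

0.610 mV

Full-scale span = 2.5 V.
LSB = 2.5 / 2^12 = 2.5 / 4096 = 0.000610352 V = 0.610 mV.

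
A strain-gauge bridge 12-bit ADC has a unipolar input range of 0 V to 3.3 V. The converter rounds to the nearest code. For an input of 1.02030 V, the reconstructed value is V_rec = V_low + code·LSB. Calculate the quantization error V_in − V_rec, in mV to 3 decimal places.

LSB = 3.3/2^12 = 0.806 mV.
(V_in − V_low)/LSB = (1.02030 − 0)/0.000805664 = 1266.4087 → code 1266 (round).
V_rec = 0 + 1266·0.000805664 = 1.0199707 V.
Error = 1.02030 − 1.0199707 = 0.000329297 V = 0.329 mV.

0.329 mV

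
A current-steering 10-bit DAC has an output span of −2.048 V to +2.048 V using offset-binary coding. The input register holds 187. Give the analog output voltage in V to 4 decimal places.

LSB = 4.096 V / 2^10 = 4.000 mV.
V_out = (−2.048) + 187 × 0.004 V = -1.3 V.

-1.3000 V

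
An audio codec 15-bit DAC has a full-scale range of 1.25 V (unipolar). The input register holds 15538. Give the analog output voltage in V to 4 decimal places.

0.5927 V

LSB = 1.25 V / 2^15 = 38.15 µV.
V_out = 0 + 15538 × 3.8147e-05 V = 0.592728 V.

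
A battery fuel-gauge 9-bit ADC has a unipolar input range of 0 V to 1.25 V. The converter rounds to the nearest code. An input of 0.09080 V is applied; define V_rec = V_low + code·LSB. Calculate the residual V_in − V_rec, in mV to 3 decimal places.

LSB = 1.25/2^9 = 2.441 mV.
Scaled input = 37.1917 LSBs, so code = 37.
Code 37 maps back to 0 + 37×0.00244141 V = 0.090332031 V.
Difference: 0.000467969 V → 0.468 mV.

0.468 mV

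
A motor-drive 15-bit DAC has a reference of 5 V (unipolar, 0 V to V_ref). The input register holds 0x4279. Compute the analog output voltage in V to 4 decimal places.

2.5966 V

LSB = 5 V / 2^15 = 152.59 µV.
Code 0x4279 = 17017 decimal.
V_out = 0 + 17017 × 0.000152588 V = 2.59659 V.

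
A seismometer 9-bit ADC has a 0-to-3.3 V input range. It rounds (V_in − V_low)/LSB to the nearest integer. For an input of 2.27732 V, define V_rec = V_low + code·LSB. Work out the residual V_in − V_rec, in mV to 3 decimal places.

2.125 mV

One LSB is 3.3 V / 512 = 6.445 mV.
(2.27732 − 0)/0.00644531 = 353.3296; round gives code 353.
Reconstructed: 2.2751953 V.
Difference: 0.00212469 V → 2.125 mV.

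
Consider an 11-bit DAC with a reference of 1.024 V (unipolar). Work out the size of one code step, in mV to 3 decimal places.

Full-scale span = 1.024 V.
LSB = 1.024 / 2^11 = 1.024 / 2048 = 0.0005 V = 0.500 mV.

0.500 mV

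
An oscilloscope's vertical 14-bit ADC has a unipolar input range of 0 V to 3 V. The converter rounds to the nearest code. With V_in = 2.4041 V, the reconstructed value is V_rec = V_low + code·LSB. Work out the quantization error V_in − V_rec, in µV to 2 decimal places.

One LSB is 3 V / 16384 = 183.11 µV.
Scaled input = 13129.5915 LSBs, so code = 13130.
Reconstructed: 2.4041748 V.
Error = 2.4041 − 2.4041748 = -7.48047e-05 V = -74.80 µV.

-74.80 µV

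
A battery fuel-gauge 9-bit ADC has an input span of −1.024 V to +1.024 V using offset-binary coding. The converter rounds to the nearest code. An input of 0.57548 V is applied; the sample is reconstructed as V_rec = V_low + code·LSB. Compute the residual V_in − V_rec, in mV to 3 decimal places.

-0.520 mV

LSB = 2.048/2^9 = 4.000 mV.
Scaled input = 399.8700 LSBs, so code = 400.
V_rec = (−1.024) + 400·0.004 = 0.576 V.
Difference: -0.00052 V → -0.520 mV.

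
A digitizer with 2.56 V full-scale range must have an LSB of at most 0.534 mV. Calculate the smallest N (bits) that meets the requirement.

13 bits

Number of steps required ≥ 2.56 V / 0.534 mV = 4794.01.
Need 2^N ≥ 4794.01; 2^12 = 4096, 2^13 = 8192.
Minimum N = 13.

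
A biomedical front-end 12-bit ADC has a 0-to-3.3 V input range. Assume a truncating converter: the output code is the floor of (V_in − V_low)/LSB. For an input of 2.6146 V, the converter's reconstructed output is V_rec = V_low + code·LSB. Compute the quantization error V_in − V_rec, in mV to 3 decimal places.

0.220 mV

Step size: 3.3 V ÷ 2^12 = 0.806 mV.
(2.6146 − 0)/0.000805664 = 3245.2732; ⌊·⌋ gives code 3245.
Code 3245 maps back to 0 + 3245×0.000805664 V = 2.6143799 V.
Error = 2.6146 − 2.6143799 = 0.000220117 V = 0.220 mV.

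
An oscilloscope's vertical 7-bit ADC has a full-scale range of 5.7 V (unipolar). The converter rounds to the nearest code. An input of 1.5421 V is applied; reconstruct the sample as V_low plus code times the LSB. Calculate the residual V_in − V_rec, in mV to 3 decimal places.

-16.494 mV

LSB = 5.7/2^7 = 44.531 mV.
Scaled input = 34.6296 LSBs, so code = 35.
V_rec = 0 + 35·0.0445313 = 1.5585938 V.
V_in − V_rec = -0.0164938 V = -16.494 mV.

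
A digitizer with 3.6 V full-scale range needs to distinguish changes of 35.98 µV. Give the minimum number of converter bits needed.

17 bits

Number of steps required ≥ 3.6 V / 35.98 µV = 100055.59.
Need 2^N ≥ 100055.59; 2^16 = 65536, 2^17 = 131072.
Minimum N = 17.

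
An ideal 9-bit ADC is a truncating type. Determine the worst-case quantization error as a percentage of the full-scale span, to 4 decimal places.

Truncating → worst-case error = 1 LSB = V_FS/2^9, so 100/512 = 0.195312 % of full scale.

0.1953 %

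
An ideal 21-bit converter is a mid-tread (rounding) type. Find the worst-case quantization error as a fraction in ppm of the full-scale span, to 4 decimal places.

0.2384 ppm

Rounding → worst-case error = ½ LSB = V_FS/2^22, so 1e+06/4194304 = 0.238419 ppm of full scale.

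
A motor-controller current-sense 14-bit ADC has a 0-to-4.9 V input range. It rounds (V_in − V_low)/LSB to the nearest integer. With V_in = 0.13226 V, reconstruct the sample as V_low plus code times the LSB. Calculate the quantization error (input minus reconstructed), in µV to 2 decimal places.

70.06 µV

One LSB is 4.9 V / 16384 = 299.07 µV.
(V_in − V_low)/LSB = (0.13226 − 0)/0.000299072 = 442.2343 → code 442 (round).
Reconstructed: 0.13218994 V.
Difference: 7.00586e-05 V → 70.06 µV.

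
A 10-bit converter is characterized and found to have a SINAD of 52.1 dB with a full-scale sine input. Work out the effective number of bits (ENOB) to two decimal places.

8.36 bits

ENOB = (SINAD − 1.76) / 6.02 = (52.1 − 1.76)/6.02 = 8.362.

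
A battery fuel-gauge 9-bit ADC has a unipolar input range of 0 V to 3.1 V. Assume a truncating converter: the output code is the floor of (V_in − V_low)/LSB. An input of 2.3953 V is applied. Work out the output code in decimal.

Full-scale span = 3.1 V; LSB = 3.1/2^9 = 6.055 mV.
(2.3953 − 0) / 0.00605469 = 395.611 LSBs.
⌊·⌋(395.611) = 395.

code 395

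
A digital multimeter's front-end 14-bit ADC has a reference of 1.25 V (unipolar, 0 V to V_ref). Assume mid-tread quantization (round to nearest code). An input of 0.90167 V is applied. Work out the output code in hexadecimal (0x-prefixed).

code 0x2E2A (decimal 11818)

LSB = 1.25 V / 16384 = 76.29 µV.
Input sits at 11818.369 steps above V_low.
Round → code 11818.
In hexadecimal (0x-prefixed): 0x2E2A.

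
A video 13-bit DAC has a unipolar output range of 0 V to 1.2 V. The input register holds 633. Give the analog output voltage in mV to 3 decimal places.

LSB = 1.2 V / 2^13 = 146.48 µV.
V_out = 0 + 633 × 0.000146484 V = 0.0927246 V.
= 92.725 mV.

92.725 mV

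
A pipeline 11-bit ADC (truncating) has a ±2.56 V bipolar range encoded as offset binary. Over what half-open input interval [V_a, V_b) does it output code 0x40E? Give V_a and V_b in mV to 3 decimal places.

LSB = 5.12/2^11 = 2.500 mV.
Code 0x40E = 1038 decimal.
V_a = V_low + 1038·LSB = 0.035 V; V_b = V_low + 1039·LSB = 0.0375 V.

[35.000 mV, 37.500 mV)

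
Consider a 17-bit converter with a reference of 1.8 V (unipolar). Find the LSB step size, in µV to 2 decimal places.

13.73 µV

Full-scale span = 1.8 V.
LSB = 1.8 / 2^17 = 1.8 / 131072 = 1.37329e-05 V = 13.73 µV.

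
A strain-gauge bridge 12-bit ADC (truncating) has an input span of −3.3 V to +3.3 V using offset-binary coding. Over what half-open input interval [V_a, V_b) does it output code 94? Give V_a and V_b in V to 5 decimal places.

LSB = 6.6/2^12 = 1.611 mV.
V_a = V_low + 94·LSB = -3.14854 V; V_b = V_low + 95·LSB = -3.14692 V.

[-3.14854 V, -3.14692 V)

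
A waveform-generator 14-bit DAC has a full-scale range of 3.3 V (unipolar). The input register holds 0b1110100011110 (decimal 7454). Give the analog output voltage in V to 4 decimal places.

1.5014 V

LSB = 3.3 V / 2^14 = 201.42 µV.
Code 0b1110100011110 = 7454 decimal.
V_out = 0 + 7454 × 0.000201416 V = 1.50135 V.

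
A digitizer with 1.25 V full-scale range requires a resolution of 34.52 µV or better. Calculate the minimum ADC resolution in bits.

16 bits

Number of steps required ≥ 1.25 V / 34.52 µV = 36210.89.
Need 2^N ≥ 36210.89; 2^15 = 32768, 2^16 = 65536.
Minimum N = 16.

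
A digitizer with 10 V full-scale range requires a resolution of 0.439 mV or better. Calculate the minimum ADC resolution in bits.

Number of steps required ≥ 10 V / 0.439 mV = 22779.04.
Need 2^N ≥ 22779.04; 2^14 = 16384, 2^15 = 32768.
Minimum N = 15.

15 bits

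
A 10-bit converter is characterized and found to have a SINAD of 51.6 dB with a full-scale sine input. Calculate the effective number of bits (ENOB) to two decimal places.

8.28 bits

ENOB = (SINAD − 1.76) / 6.02 = (51.6 − 1.76)/6.02 = 8.279.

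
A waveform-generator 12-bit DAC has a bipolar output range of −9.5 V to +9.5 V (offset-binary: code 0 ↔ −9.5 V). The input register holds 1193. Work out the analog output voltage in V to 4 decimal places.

-3.9661 V

LSB = 19 V / 2^12 = 4.639 mV.
V_out = (−9.5) + 1193 × 0.00463867 V = -3.96606 V.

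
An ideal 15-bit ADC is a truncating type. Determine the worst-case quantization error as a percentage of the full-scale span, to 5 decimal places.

0.00305 %

Truncating → worst-case error = 1 LSB = V_FS/2^15, so 100/32768 = 0.00305176 % of full scale.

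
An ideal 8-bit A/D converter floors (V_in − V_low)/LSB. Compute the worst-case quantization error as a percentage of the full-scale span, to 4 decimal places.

Truncating → worst-case error = 1 LSB = V_FS/2^8, so 100/256 = 0.390625 % of full scale.

0.3906 %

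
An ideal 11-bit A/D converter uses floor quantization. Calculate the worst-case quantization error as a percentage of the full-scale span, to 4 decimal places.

0.0488 %

Truncating → worst-case error = 1 LSB = V_FS/2^11, so 100/2048 = 0.0488281 % of full scale.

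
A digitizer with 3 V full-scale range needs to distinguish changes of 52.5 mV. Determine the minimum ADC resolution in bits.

Number of steps required ≥ 3 V / 52.5 mV = 57.14.
Need 2^N ≥ 57.14; 2^5 = 32, 2^6 = 64.
Minimum N = 6.

6 bits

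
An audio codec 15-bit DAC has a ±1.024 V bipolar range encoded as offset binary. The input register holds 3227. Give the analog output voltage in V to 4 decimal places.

-0.8223 V

LSB = 2.048 V / 2^15 = 62.50 µV.
V_out = (−1.024) + 3227 × 6.25e-05 V = -0.822313 V.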